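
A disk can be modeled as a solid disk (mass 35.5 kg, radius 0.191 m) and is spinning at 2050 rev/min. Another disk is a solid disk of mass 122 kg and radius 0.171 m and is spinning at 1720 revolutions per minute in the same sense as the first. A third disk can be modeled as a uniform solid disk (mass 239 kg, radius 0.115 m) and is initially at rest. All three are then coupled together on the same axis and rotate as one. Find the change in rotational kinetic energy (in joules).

No external torque acts about the common axis, so total angular momentum is conserved.
Moments of inertia: I_A = ½(35.5)(0.191)² = 0.6475 kg·m²; I_B = ½(122)(0.171)² = 1.784 kg·m²; I_C = ½(239)(0.115)² = 1.580 kg·m².
Taking A's sense as positive: L = (0.6475)(2050) + (1.784)(1720) = 4395 kg·m²·rpm.
Combined I = 0.6475 + 1.784 + 1.580 = 4.012 kg·m².
ω_f = L / I = 4395 / 4.012 = 1096 rpm.
KE_i = ½ΣIω² = 43850 J; KE_f = ½(4.012)(114.7)² = 26410 J.

ΔKE ≈ -17400 J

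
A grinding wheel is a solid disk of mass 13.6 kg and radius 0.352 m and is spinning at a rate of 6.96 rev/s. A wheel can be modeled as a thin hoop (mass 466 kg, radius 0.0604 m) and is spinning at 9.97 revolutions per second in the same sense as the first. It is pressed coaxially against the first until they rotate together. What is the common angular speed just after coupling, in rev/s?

The coupling torques are internal; angular momentum about the shared axis is conserved.
Moments of inertia: I_A = ½(13.6)(0.352)² = 0.8425 kg·m²; I_B = (466)(0.0604)² = 1.700 kg·m².
Taking A's sense as positive: L = (0.8425)(6.96) + (1.700)(9.97) = 22.81 kg·m²·rev/s.
Combined I = 0.8425 + 1.700 = 2.543 kg·m².
ω_f = L / I = 22.81 / 2.543 = 8.973 rev/s.

|ω_f| ≈ 8.97 rev/s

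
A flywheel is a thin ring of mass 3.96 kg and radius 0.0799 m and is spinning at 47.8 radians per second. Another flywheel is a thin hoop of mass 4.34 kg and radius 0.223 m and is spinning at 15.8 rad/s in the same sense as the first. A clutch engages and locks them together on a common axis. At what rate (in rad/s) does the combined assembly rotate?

The coupling torques are internal; angular momentum about the shared axis is conserved.
Moments of inertia: I_A = (3.96)(0.0799)² = 0.02528 kg·m²; I_B = (4.34)(0.223)² = 0.2158 kg·m².
Taking A's sense as positive: L = (0.02528)(47.8) + (0.2158)(15.8) = 4.618 kg·m²·rad/s.
Combined I = 0.02528 + 0.2158 = 0.2411 kg·m².
ω_f = L / I = 4.618 / 0.2411 = 19.16 rad/s.

|ω_f| ≈ 19.2 rad/s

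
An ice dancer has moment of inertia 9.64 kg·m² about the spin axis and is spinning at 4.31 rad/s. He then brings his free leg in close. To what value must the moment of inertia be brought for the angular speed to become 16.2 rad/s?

Angular momentum about the spin axis is conserved since the torque about it is zero.
I₂ = I₁ω₁ / ω₂ = (9.64)(4.31) / (16.2) = 2.565 kg·m².

I₂ ≈ 2.56 kg·m²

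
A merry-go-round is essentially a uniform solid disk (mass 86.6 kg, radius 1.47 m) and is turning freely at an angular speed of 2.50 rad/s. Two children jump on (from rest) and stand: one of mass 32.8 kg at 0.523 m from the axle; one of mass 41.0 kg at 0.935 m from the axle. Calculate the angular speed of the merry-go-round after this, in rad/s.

No external torque acts about the axle; L_before = L_after.
I_p = ½(86.6)(1.47)² = 93.57 kg·m².
Added inertia Σmr² = (32.8)(0.523)² + (41.0)(0.935)² = 44.81 kg·m²; I_f = 93.57 + 44.81 = 138.4 kg·m².
ω_f = I_p ω_i / I_f = (93.57)(2.50) / 138.4 = 1.690 rad/s.

ω_f ≈ 1.69 rad/s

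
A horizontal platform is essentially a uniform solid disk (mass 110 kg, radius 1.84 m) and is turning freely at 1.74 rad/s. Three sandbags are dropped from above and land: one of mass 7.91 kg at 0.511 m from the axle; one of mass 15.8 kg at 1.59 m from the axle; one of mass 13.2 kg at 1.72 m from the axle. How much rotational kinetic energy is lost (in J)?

energy lost ≈ 85.5 J

The added mass arrives with no angular momentum about the axle, and any external torque about the axle is negligible, so the system's angular momentum is conserved.
I_p = ½(110)(1.84)² = 186.2 kg·m².
Added inertia Σmr² = (7.91)(0.511)² + (15.8)(1.59)² + (13.2)(1.72)² = 81.06 kg·m²; I_f = 186.2 + 81.06 = 267.3 kg·m².
ω_f = I_p ω_i / I_f = (186.2)(1.74) / 267.3 = 1.212 rad/s.
KE_i = ½(186.2)(1.740 rad/s)² = 281.9 J; KE_f = ½(267.3)(1.212)² = 196.4 J.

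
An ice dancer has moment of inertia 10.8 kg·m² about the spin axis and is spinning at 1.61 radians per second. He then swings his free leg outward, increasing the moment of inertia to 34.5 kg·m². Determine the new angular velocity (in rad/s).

Angular momentum about the spin axis is conserved since the torque about it is zero.
ω₂ = I₁ω₁ / I₂ = (10.80)(1.61 rad/s) / (34.50) = 0.5040 rad/s.

ω₂ ≈ 0.504 rad/s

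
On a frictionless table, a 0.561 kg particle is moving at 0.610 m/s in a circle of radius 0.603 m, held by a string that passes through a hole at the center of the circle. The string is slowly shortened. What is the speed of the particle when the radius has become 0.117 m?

Central (radial) force ⇒ zero torque about the center ⇒ m v r is constant.
v₂ = v₁ r₁ / r₂ = (0.610)(0.603) / (0.117) = 3.144 m/s.

v₂ ≈ 3.14 m/s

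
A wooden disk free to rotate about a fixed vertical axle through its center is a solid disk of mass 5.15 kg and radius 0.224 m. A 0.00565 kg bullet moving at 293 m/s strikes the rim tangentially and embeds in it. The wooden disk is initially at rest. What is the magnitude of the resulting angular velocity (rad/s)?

|ω_f| ≈ 2.86 rad/s

The axle reaction passes through the axle and exerts no torque about it; angular momentum about the axle is conserved through the impact.
I_p = ½(5.15)(0.224)² = 0.1292 kg·m². Taking the sense of the bullet's angular momentum as positive, L_{bullet} = m v R = (0.00565)(293)(0.224) = 0.3708 kg·m²/s.
L_i = 0 + 0.3708 = 0.3708 kg·m²/s.
After sticking, I_f = I_p + m R² = 0.1292 + (0.00565)(0.224)² = 0.1295 kg·m².
ω_f = L_i / I_f = 0.3708 / 0.1295 = 2.864 rad/s.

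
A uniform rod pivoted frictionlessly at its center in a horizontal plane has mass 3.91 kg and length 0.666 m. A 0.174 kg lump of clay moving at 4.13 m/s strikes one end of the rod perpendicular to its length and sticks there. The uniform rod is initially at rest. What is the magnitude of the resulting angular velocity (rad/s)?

The axle reaction passes through the pivot and exerts no torque about it; angular momentum about the pivot is conserved through the impact.
I_p = (1/12)(3.91)(0.666)² = 0.1445 kg·m². Taking the sense of the lump of clay's angular momentum as positive, L_{lump} = m v R = (0.174)(4.13)(0.666/2) = 0.2393 kg·m²/s.
L_i = 0 + 0.2393 = 0.2393 kg·m²/s.
After sticking, I_f = I_p + m R² = 0.1445 + (0.174)(0.666/2)² = 0.1638 kg·m².
ω_f = L_i / I_f = 0.2393 / 0.1638 = 1.461 rad/s.

|ω_f| ≈ 1.46 rad/s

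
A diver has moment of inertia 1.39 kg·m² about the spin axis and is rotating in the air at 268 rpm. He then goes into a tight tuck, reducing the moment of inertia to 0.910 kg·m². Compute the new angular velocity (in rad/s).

No external torque acts about the spin axis, so angular momentum is conserved.
ω₂ = I₁ω₁ / I₂ = (1.390)(268 rpm) / (0.9100) = 409.4 rpm = 42.87 rad/s.

ω₂ ≈ 42.9 rad/s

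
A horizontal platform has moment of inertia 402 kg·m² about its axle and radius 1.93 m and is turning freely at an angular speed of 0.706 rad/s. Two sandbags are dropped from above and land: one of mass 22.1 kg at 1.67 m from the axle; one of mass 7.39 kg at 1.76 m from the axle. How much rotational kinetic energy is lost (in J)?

The added mass arrives with no angular momentum about the axle, and any external torque about the axle is negligible, so the system's angular momentum is conserved.
Added inertia Σmr² = (22.1)(1.67)² + (7.39)(1.76)² = 84.53 kg·m²; I_f = 402.0 + 84.53 = 486.5 kg·m².
ω_f = I_p ω_i / I_f = (402.0)(0.706) / 486.5 = 0.5833 rad/s.
KE_i = ½(402.0)(0.7060 rad/s)² = 100.2 J; KE_f = ½(486.5)(0.5833)² = 82.78 J.

energy lost ≈ 17.4 J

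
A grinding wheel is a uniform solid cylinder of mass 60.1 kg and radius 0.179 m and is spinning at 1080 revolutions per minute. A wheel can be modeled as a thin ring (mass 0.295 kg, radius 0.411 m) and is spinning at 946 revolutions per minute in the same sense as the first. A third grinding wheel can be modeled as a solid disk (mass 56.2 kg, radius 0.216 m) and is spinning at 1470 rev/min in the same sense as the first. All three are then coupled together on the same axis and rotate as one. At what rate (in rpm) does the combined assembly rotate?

No external torque acts about the common axis, so total angular momentum is conserved.
Moments of inertia: I_A = ½(60.1)(0.179)² = 0.9628 kg·m²; I_B = (0.295)(0.411)² = 0.04983 kg·m²; I_C = ½(56.2)(0.216)² = 1.311 kg·m².
Taking A's sense as positive: L = (0.9628)(1080) + (0.04983)(946) + (1.311)(1470) = 3014 kg·m²·rpm.
Combined I = 0.9628 + 0.04983 + 1.311 = 2.324 kg·m².
ω_f = L / I = 3014 / 2.324 = 1297 rpm.

|ω_f| ≈ 1300 rpm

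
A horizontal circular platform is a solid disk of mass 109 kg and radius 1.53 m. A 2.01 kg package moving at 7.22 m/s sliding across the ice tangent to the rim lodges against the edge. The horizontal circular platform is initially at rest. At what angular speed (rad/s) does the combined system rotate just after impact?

|ω_f| ≈ 0.168 rad/s

About the central axle the impulsive forces during the collision are internal, so angular momentum about that axis is conserved.
I_p = ½(109)(1.53)² = 127.6 kg·m². Taking the sense of the package's angular momentum as positive, L_{package} = m v R = (2.01)(7.22)(1.53) = 22.20 kg·m²/s.
L_i = 0 + 22.20 = 22.20 kg·m²/s.
After sticking, I_f = I_p + m R² = 127.6 + (2.01)(1.53)² = 132.3 kg·m².
ω_f = L_i / I_f = 22.20 / 132.3 = 0.1678 rad/s.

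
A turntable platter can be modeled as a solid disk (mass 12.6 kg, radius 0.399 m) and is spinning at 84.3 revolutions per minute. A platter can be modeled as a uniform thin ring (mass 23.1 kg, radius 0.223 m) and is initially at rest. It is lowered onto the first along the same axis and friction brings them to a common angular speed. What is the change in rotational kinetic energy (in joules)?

ΔKE ≈ -20.9 J

The coupling torques are internal; angular momentum about the shared axis is conserved.
Moments of inertia: I_A = ½(12.6)(0.399)² = 1.003 kg·m²; I_B = (23.1)(0.223)² = 1.149 kg·m².
Taking A's sense as positive: L = (1.003)(84.3) = 84.55 kg·m²·rpm.
Combined I = 1.003 + 1.149 = 2.152 kg·m².
ω_f = L / I = 84.55 / 2.152 = 39.29 rpm.
KE_i = ½ΣIω² = 39.08 J; KE_f = ½(2.152)(4.115)² = 18.22 J.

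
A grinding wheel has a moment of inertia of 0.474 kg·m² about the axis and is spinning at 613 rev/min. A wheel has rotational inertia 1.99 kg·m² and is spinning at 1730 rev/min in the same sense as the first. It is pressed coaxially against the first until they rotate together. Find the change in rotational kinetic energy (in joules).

ΔKE ≈ -2620 J

The coupling torques are internal; angular momentum about the shared axis is conserved.
Taking A's sense as positive: L = (0.4740)(613) + (1.990)(1730) = 3733 kg·m²·rpm.
Combined I = 0.4740 + 1.990 = 2.464 kg·m².
ω_f = L / I = 3733 / 2.464 = 1515 rpm.
KE_i = ½ΣIω² = 33630 J; KE_f = ½(2.464)(158.7)² = 31010 J.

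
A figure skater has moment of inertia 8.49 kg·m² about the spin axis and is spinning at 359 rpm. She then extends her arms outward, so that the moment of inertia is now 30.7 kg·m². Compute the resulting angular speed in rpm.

Angular momentum about the spin axis is conserved since the torque about it is zero.
ω₂ = I₁ω₁ / I₂ = (8.490)(359 rpm) / (30.70) = 99.28 rpm.

ω₂ ≈ 99.3 rpm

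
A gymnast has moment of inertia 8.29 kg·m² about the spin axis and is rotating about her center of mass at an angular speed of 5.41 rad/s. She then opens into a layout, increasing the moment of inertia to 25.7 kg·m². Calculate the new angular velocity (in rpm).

With no external torque about the axis, L is conserved: I₁ω₁ = I₂ω₂.
ω₂ = I₁ω₁ / I₂ = (8.290)(5.41 rad/s) / (25.70) = 1.745 rad/s = 16.66 rpm.

ω₂ ≈ 16.7 rpm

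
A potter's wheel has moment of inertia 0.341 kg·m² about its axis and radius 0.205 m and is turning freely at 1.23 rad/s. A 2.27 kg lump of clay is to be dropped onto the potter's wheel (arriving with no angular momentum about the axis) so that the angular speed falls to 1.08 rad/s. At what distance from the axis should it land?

r ≈ 0.144 m

The added mass arrives with no angular momentum about the axis, and any external torque about the axis is negligible, so the system's angular momentum is conserved.
I_p ω_i = (I_p + m r²) ω_f ⇒ m r² = I_p(ω_i/ω_f − 1) = 0.3410(1.23/1.08 − 1) = 0.04736 kg·m².
r = √(0.04736/2.27) = 0.1444 m.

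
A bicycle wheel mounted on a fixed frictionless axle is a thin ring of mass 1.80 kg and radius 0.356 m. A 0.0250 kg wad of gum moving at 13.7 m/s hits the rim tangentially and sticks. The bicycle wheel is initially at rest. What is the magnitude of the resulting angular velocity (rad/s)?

|ω_f| ≈ 0.527 rad/s

The axle reaction passes through the axle and exerts no torque about it; angular momentum about the axle is conserved through the impact.
I_p = (1.80)(0.356)² = 0.2281 kg·m². Taking the sense of the wad of gum's angular momentum as positive, L_{wad} = m v R = (0.0250)(13.7)(0.356) = 0.1219 kg·m²/s.
L_i = 0 + 0.1219 = 0.1219 kg·m²/s.
After sticking, I_f = I_p + m R² = 0.2281 + (0.0250)(0.356)² = 0.2313 kg·m².
ω_f = L_i / I_f = 0.1219 / 0.2313 = 0.5272 rad/s.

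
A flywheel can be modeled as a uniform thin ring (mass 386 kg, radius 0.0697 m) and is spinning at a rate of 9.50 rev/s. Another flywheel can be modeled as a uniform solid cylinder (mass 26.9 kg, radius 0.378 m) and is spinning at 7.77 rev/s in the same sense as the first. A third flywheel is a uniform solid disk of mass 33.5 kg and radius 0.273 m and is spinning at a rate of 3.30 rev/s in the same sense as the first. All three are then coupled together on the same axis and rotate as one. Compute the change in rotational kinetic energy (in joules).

No external torque acts about the common axis, so total angular momentum is conserved.
Moments of inertia: I_A = (386)(0.0697)² = 1.875 kg·m²; I_B = ½(26.9)(0.378)² = 1.922 kg·m²; I_C = ½(33.5)(0.273)² = 1.248 kg·m².
Taking A's sense as positive: L = (1.875)(9.50) + (1.922)(7.77) + (1.248)(3.30) = 36.87 kg·m²·rev/s.
Combined I = 1.875 + 1.922 + 1.248 = 5.045 kg·m².
ω_f = L / I = 36.87 / 5.045 = 7.307 rev/s.
KE_i = ½ΣIω² = 5899 J; KE_f = ½(5.045)(45.91)² = 5317 J.

ΔKE ≈ -582 J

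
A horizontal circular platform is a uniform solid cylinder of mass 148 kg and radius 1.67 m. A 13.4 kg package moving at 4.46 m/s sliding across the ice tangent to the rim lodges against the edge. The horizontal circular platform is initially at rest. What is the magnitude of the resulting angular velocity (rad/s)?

About the central axle the impulsive forces during the collision are internal, so angular momentum about that axis is conserved.
I_p = ½(148)(1.67)² = 206.4 kg·m². Taking the sense of the package's angular momentum as positive, L_{package} = m v R = (13.4)(4.46)(1.67) = 99.81 kg·m²/s.
L_i = 0 + 99.81 = 99.81 kg·m²/s.
After sticking, I_f = I_p + m R² = 206.4 + (13.4)(1.67)² = 243.7 kg·m².
ω_f = L_i / I_f = 99.81 / 243.7 = 0.4095 rad/s.

|ω_f| ≈ 0.409 rad/s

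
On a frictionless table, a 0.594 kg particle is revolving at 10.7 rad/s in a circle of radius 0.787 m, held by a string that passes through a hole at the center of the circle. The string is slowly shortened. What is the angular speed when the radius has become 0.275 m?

The constraining force is radial, so m r² ω about the center is conserved.
ω₂ = ω₁ (r₁/r₂)² = (10.7)(0.787/0.275)² = 87.63 rad/s.

ω₂ ≈ 87.6 rad/s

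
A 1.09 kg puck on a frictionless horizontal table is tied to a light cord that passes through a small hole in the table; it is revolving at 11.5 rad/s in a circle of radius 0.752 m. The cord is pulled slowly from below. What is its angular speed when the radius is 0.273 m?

No torque about the axis ⇒ m r₁² ω₁ = m r₂² ω₂.
ω₂ = ω₁ (r₁/r₂)² = (11.5)(0.752/0.273)² = 87.26 rad/s.

ω₂ ≈ 87.3 rad/s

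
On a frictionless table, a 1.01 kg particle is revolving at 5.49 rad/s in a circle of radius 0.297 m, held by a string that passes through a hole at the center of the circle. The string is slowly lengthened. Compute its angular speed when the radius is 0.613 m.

No torque about the axis ⇒ m r₁² ω₁ = m r₂² ω₂.
ω₂ = ω₁ (r₁/r₂)² = (5.49)(0.297/0.613)² = 1.289 rad/s.

ω₂ ≈ 1.29 rad/s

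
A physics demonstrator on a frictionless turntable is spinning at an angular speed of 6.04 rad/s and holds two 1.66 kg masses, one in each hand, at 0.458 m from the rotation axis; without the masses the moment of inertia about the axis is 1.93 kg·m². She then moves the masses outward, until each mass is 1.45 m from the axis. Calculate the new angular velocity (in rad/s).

With no external torque about the axis, L is conserved: I₁ω₁ = I₂ω₂.
I₁ = 1.93 + 2(1.66)(0.458)² = 2.626 kg·m²; I₂ = 1.93 + 2(1.66)(1.45)² = 8.910 kg·m².
ω₂ = I₁ω₁ / I₂ = (2.626)(6.04 rad/s) / (8.910) = 1.780 rad/s.

ω₂ ≈ 1.78 rad/s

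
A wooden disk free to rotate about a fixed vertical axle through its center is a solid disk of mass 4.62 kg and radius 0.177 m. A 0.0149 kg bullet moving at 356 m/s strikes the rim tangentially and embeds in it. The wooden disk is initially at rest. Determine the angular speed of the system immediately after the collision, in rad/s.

|ω_f| ≈ 12.9 rad/s

The axle reaction passes through the axle and exerts no torque about it; angular momentum about the axle is conserved through the impact.
I_p = ½(4.62)(0.177)² = 0.07237 kg·m². Taking the sense of the bullet's angular momentum as positive, L_{bullet} = m v R = (0.0149)(356)(0.177) = 0.9389 kg·m²/s.
L_i = 0 + 0.9389 = 0.9389 kg·m²/s.
After sticking, I_f = I_p + m R² = 0.07237 + (0.0149)(0.177)² = 0.07284 kg·m².
ω_f = L_i / I_f = 0.9389 / 0.07284 = 12.89 rad/s.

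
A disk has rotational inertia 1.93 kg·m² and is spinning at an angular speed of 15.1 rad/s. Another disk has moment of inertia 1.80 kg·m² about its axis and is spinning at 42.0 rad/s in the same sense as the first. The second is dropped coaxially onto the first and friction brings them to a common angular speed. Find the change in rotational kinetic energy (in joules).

ΔKE ≈ -337 J

The coupling torques are internal; angular momentum about the shared axis is conserved.
Taking A's sense as positive: L = (1.930)(15.1) + (1.800)(42.0) = 104.7 kg·m²·rad/s.
Combined I = 1.930 + 1.800 = 3.730 kg·m².
ω_f = L / I = 104.7 / 3.730 = 28.08 rad/s.
KE_i = ½ΣIω² = 1808 J; KE_f = ½(3.730)(28.08)² = 1471 J.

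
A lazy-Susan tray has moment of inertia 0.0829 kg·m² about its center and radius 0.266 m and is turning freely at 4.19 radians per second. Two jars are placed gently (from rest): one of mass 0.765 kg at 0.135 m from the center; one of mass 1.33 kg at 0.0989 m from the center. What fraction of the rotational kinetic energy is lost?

The added mass arrives with no angular momentum about the center, and any external torque about the center is negligible, so the system's angular momentum is conserved.
Added inertia Σmr² = (0.765)(0.135)² + (1.33)(0.0989)² = 0.02695 kg·m²; I_f = 0.08290 + 0.02695 = 0.1099 kg·m².
ω_f = I_p ω_i / I_f = (0.08290)(4.19) / 0.1099 = 3.162 rad/s.
KE_i = ½(0.08290)(4.190 rad/s)² = 0.7277 J; KE_f = ½(0.1099)(3.162)² = 0.5492 J.
Fraction lost = 0.2453.

fraction ≈ 0.245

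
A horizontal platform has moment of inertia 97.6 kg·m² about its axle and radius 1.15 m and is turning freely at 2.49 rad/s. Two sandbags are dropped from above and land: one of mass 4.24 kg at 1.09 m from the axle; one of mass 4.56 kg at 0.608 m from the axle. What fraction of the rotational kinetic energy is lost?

The added mass arrives with no angular momentum about the axle, and any external torque about the axle is negligible, so the system's angular momentum is conserved.
Added inertia Σmr² = (4.24)(1.09)² + (4.56)(0.608)² = 6.723 kg·m²; I_f = 97.60 + 6.723 = 104.3 kg·m².
ω_f = I_p ω_i / I_f = (97.60)(2.49) / 104.3 = 2.330 rad/s.
KE_i = ½(97.60)(2.490 rad/s)² = 302.6 J; KE_f = ½(104.3)(2.330)² = 283.1 J.
Fraction lost = 0.06445.

fraction ≈ 0.0644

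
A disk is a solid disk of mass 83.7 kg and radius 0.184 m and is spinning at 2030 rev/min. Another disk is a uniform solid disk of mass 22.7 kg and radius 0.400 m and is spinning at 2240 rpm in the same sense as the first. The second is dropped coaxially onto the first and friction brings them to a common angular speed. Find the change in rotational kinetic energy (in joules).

ΔKE ≈ -192 J

The coupling torques are internal; angular momentum about the shared axis is conserved.
Moments of inertia: I_A = ½(83.7)(0.184)² = 1.417 kg·m²; I_B = ½(22.7)(0.400)² = 1.816 kg·m².
Taking A's sense as positive: L = (1.417)(2030) + (1.816)(2240) = 6944 kg·m²·rpm.
Combined I = 1.417 + 1.816 = 3.233 kg·m².
ω_f = L / I = 6944 / 3.233 = 2148 rpm.
KE_i = ½ΣIω² = 81980 J; KE_f = ½(3.233)(224.9)² = 81780 J.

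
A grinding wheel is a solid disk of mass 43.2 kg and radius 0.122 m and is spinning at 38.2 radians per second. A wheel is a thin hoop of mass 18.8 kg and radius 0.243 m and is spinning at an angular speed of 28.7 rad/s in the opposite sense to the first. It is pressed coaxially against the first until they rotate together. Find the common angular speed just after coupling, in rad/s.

The coupling torques are internal; angular momentum about the shared axis is conserved.
Moments of inertia: I_A = ½(43.2)(0.122)² = 0.3215 kg·m²; I_B = (18.8)(0.243)² = 1.110 kg·m².
Taking A's sense as positive: L = (0.3215)(38.2) − (1.110)(28.7) = -19.58 kg·m²·rad/s.
Combined I = 0.3215 + 1.110 = 1.432 kg·m².
ω_f = L / I = -19.58 / 1.432 = -13.68 rad/s.

|ω_f| ≈ 13.7 rad/s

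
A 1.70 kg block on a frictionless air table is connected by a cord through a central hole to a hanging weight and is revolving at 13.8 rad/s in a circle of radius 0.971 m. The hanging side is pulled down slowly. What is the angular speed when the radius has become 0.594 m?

No torque about the axis ⇒ m r₁² ω₁ = m r₂² ω₂.
ω₂ = ω₁ (r₁/r₂)² = (13.8)(0.971/0.594)² = 36.88 rad/s.

ω₂ ≈ 36.9 rad/s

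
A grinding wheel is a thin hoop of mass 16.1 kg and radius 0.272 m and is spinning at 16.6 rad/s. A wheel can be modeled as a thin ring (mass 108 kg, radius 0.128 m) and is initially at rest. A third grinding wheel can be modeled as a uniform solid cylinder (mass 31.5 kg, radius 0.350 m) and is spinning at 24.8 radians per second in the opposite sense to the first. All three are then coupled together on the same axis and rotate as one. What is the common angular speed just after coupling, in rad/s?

|ω_f| ≈ 5.74 rad/s

No external torque acts about the common axis, so total angular momentum is conserved.
Moments of inertia: I_A = (16.1)(0.272)² = 1.191 kg·m²; I_B = (108)(0.128)² = 1.769 kg·m²; I_C = ½(31.5)(0.350)² = 1.929 kg·m².
Taking A's sense as positive: L = (1.191)(16.6) − (1.929)(24.8) = -28.08 kg·m²·rad/s.
Combined I = 1.191 + 1.769 + 1.929 = 4.890 kg·m².
ω_f = L / I = -28.08 / 4.890 = -5.741 rad/s.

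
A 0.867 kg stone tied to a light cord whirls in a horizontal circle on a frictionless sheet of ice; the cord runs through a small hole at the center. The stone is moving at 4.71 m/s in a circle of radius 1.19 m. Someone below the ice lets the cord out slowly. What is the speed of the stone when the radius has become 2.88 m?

v₂ ≈ 1.95 m/s

The only horizontal force on the mass is along the cord (radial), so it exerts no torque about the hole and angular momentum m v r is conserved.
v₂ = v₁ r₁ / r₂ = (4.71)(1.19) / (2.88) = 1.946 m/s.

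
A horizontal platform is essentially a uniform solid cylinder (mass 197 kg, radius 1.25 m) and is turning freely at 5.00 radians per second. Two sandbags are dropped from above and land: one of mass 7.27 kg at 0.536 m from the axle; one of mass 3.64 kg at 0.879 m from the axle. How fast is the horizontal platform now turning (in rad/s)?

No external torque acts about the axle; L_before = L_after.
I_p = ½(197)(1.25)² = 153.9 kg·m².
Added inertia Σmr² = (7.27)(0.536)² + (3.64)(0.879)² = 4.901 kg·m²; I_f = 153.9 + 4.901 = 158.8 kg·m².
ω_f = I_p ω_i / I_f = (153.9)(5.00) / 158.8 = 4.846 rad/s.

ω_f ≈ 4.85 rad/s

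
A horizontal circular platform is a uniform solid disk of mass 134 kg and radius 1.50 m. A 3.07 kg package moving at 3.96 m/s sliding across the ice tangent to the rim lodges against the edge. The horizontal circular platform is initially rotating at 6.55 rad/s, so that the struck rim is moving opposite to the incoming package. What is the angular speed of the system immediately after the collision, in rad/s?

|ω_f| ≈ 6.15 rad/s

The axle reaction passes through the central axle and exerts no torque about it; angular momentum about the central axle is conserved through the impact.
I_p = ½(134)(1.50)² = 150.8 kg·m². Taking the sense of the package's angular momentum as positive, L_{package} = m v R = (3.07)(3.96)(1.50) = 18.24 kg·m²/s.
L_i = −I_p ω_p + m v R = −(150.8)(6.55) + 18.24 = -969.2 kg·m²/s.
After sticking, I_f = I_p + m R² = 150.8 + (3.07)(1.50)² = 157.7 kg·m².
ω_f = L_i / I_f = -969.2 / 157.7 = -6.147 rad/s.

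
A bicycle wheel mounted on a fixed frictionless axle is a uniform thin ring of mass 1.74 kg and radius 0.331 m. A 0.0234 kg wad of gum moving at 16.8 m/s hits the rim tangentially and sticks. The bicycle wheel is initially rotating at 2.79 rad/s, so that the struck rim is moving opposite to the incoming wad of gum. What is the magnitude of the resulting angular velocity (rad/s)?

|ω_f| ≈ 2.08 rad/s

About the axle the impulsive forces during the collision are internal, so angular momentum about that axis is conserved.
I_p = (1.74)(0.331)² = 0.1906 kg·m². Taking the sense of the wad of gum's angular momentum as positive, L_{wad} = m v R = (0.0234)(16.8)(0.331) = 0.1301 kg·m²/s.
L_i = −I_p ω_p + m v R = −(0.1906)(2.79) + 0.1301 = -0.4018 kg·m²/s.
After sticking, I_f = I_p + m R² = 0.1906 + (0.0234)(0.331)² = 0.1932 kg·m².
ω_f = L_i / I_f = -0.4018 / 0.1932 = -2.079 rad/s.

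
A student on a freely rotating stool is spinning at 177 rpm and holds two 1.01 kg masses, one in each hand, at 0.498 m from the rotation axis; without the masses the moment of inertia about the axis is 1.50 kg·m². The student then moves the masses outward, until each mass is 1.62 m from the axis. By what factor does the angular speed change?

With no external torque about the axis, L is conserved: I₁ω₁ = I₂ω₂.
I₁ = 1.50 + 2(1.01)(0.498)² = 2.001 kg·m²; I₂ = 1.50 + 2(1.01)(1.62)² = 6.801 kg·m².
ω₂/ω₁ = I₁/I₂ = 2.001 / 6.801 = 0.2942.

ω₂/ω₁ ≈ 0.294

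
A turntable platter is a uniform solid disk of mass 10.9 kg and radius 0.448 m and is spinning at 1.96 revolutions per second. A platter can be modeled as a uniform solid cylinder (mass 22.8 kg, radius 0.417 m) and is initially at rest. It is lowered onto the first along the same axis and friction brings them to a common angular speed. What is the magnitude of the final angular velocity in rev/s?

|ω_f| ≈ 0.697 rev/s

No external torque acts about the common axis, so total angular momentum is conserved.
Moments of inertia: I_A = ½(10.9)(0.448)² = 1.094 kg·m²; I_B = ½(22.8)(0.417)² = 1.982 kg·m².
Taking A's sense as positive: L = (1.094)(1.96) = 2.144 kg·m²·rev/s.
Combined I = 1.094 + 1.982 = 3.076 kg·m².
ω_f = L / I = 2.144 / 3.076 = 0.6969 rev/s.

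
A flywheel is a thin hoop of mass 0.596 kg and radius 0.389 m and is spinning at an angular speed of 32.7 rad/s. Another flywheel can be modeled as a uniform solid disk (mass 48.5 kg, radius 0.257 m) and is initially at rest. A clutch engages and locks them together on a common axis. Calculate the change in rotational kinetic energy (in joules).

ΔKE ≈ -45.6 J

The coupling torques are internal; angular momentum about the shared axis is conserved.
Moments of inertia: I_A = (0.596)(0.389)² = 0.09019 kg·m²; I_B = ½(48.5)(0.257)² = 1.602 kg·m².
Taking A's sense as positive: L = (0.09019)(32.7) = 2.949 kg·m²·rad/s.
Combined I = 0.09019 + 1.602 = 1.692 kg·m².
ω_f = L / I = 2.949 / 1.692 = 1.743 rad/s.
KE_i = ½ΣIω² = 48.22 J; KE_f = ½(1.692)(1.743)² = 2.570 J.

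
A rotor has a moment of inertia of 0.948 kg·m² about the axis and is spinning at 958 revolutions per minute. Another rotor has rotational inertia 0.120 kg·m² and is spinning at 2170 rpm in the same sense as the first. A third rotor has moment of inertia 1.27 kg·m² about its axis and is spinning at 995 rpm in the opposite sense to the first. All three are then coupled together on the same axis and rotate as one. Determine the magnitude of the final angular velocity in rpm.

|ω_f| ≈ 40.7 rpm

No external torque acts about the common axis, so total angular momentum is conserved.
Taking A's sense as positive: L = (0.9480)(958) + (0.1200)(2170) − (1.270)(995) = -95.07 kg·m²·rpm.
Combined I = 0.9480 + 0.1200 + 1.270 = 2.338 kg·m².
ω_f = L / I = -95.07 / 2.338 = -40.66 rpm.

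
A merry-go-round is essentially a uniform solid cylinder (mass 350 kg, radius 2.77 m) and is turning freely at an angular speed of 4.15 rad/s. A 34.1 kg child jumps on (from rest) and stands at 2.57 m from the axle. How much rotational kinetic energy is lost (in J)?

energy lost ≈ 1660 J

The added mass arrives with no angular momentum about the axle, and any external torque about the axle is negligible, so the system's angular momentum is conserved.
I_p = ½(350)(2.77)² = 1343 kg·m².
Added inertia Σmr² = (34.1)(2.57)² = 225.2 kg·m²; I_f = 1343 + 225.2 = 1568 kg·m².
ω_f = I_p ω_i / I_f = (1343)(4.15) / 1568 = 3.554 rad/s.
KE_i = ½(1343)(4.150 rad/s)² = 11560 J; KE_f = ½(1568)(3.554)² = 9902 J.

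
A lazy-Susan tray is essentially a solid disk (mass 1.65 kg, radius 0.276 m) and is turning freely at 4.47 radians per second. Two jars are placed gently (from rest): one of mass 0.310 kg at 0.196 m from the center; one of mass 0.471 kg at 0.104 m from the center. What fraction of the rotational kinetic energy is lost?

The added mass arrives with no angular momentum about the center, and any external torque about the center is negligible, so the system's angular momentum is conserved.
I_p = ½(1.65)(0.276)² = 0.06285 kg·m².
Added inertia Σmr² = (0.310)(0.196)² + (0.471)(0.104)² = 0.01700 kg·m²; I_f = 0.06285 + 0.01700 = 0.07985 kg·m².
ω_f = I_p ω_i / I_f = (0.06285)(4.47) / 0.07985 = 3.518 rad/s.
KE_i = ½(0.06285)(4.470 rad/s)² = 0.6279 J; KE_f = ½(0.07985)(3.518)² = 0.4942 J.
Fraction lost = 0.2129.

fraction ≈ 0.213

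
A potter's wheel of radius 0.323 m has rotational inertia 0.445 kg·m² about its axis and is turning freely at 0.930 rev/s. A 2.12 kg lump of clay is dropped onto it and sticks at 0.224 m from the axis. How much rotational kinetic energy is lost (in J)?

energy lost ≈ 1.47 J

No external torque acts about the axis; L_before = L_after.
Added inertia Σmr² = (2.12)(0.224)² = 0.1064 kg·m²; I_f = 0.4450 + 0.1064 = 0.5514 kg·m².
ω_f = I_p ω_i / I_f = (0.4450)(0.930) / 0.5514 = 0.7506 rev/s.
KE_i = ½(0.4450)(5.843 rad/s)² = 7.597 J; KE_f = ½(0.5514)(4.716)² = 6.132 J.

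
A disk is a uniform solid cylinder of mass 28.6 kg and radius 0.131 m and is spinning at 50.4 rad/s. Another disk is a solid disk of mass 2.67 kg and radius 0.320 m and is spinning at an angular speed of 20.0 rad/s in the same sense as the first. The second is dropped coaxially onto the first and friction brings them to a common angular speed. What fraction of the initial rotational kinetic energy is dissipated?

The coupling torques are internal; angular momentum about the shared axis is conserved.
Moments of inertia: I_A = ½(28.6)(0.131)² = 0.2454 kg·m²; I_B = ½(2.67)(0.320)² = 0.1367 kg·m².
Taking A's sense as positive: L = (0.2454)(50.4) + (0.1367)(20.0) = 15.10 kg·m²·rad/s.
Combined I = 0.2454 + 0.1367 = 0.3821 kg·m².
ω_f = L / I = 15.10 / 0.3821 = 39.52 rad/s.
KE_i = ½ΣIω² = 339.0 J; KE_f = ½(0.3821)(39.52)² = 298.5 J.
Fraction dissipated = (KE_i − KE_f)/KE_i = 0.1197.

fraction ≈ 0.120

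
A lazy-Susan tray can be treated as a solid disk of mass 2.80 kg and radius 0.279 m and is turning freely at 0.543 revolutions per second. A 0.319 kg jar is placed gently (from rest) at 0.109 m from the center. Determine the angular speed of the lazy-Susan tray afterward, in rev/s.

The added mass arrives with no angular momentum about the center, and any external torque about the center is negligible, so the system's angular momentum is conserved.
I_p = ½(2.80)(0.279)² = 0.1090 kg·m².
Added inertia Σmr² = (0.319)(0.109)² = 0.003790 kg·m²; I_f = 0.1090 + 0.003790 = 0.1128 kg·m².
ω_f = I_p ω_i / I_f = (0.1090)(0.543) / 0.1128 = 0.5248 rev/s.

ω_f ≈ 0.525 rev/s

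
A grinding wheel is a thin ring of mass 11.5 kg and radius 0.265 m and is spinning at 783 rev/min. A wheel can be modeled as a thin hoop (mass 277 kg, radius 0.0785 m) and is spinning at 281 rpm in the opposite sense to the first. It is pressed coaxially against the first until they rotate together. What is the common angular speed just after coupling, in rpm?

|ω_f| ≈ 60.7 rpm

No external torque acts about the common axis, so total angular momentum is conserved.
Moments of inertia: I_A = (11.5)(0.265)² = 0.8076 kg·m²; I_B = (277)(0.0785)² = 1.707 kg·m².
Taking A's sense as positive: L = (0.8076)(783) − (1.707)(281) = 152.7 kg·m²·rpm.
Combined I = 0.8076 + 1.707 = 2.515 kg·m².
ω_f = L / I = 152.7 / 2.515 = 60.72 rpm.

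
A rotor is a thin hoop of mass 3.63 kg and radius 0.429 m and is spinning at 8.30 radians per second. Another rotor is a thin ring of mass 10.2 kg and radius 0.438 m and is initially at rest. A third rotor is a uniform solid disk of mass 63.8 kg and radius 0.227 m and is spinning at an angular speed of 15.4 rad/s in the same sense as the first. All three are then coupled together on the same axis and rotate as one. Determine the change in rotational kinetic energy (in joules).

No external torque acts about the common axis, so total angular momentum is conserved.
Moments of inertia: I_A = (3.63)(0.429)² = 0.6681 kg·m²; I_B = (10.2)(0.438)² = 1.957 kg·m²; I_C = ½(63.8)(0.227)² = 1.644 kg·m².
Taking A's sense as positive: L = (0.6681)(8.30) + (1.644)(15.4) = 30.86 kg·m²·rad/s.
Combined I = 0.6681 + 1.957 + 1.644 = 4.269 kg·m².
ω_f = L / I = 30.86 / 4.269 = 7.229 rad/s.
KE_i = ½ΣIω² = 217.9 J; KE_f = ½(4.269)(7.229)² = 111.5 J.

ΔKE ≈ -106 J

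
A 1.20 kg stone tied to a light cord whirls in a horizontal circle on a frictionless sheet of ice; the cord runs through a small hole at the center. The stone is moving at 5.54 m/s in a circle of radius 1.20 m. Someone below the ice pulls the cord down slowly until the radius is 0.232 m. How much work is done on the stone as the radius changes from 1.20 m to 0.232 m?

The only horizontal force on the mass is along the cord (radial), so it exerts no torque about the hole and angular momentum m v r is conserved.
v₂ = v₁ r₁ / r₂ = (5.54)(1.20) / (0.232) = 28.66 m/s.
W = ΔKE = ½m(v₂² − v₁²) = 474.3 J.

W ≈ 474 J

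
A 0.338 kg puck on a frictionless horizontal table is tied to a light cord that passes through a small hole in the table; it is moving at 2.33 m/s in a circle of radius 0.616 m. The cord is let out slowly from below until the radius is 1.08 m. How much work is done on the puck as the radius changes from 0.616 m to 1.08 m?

Central (radial) force ⇒ zero torque about the center ⇒ m v r is constant.
v₂ = v₁ r₁ / r₂ = (2.33)(0.616) / (1.08) = 1.329 m/s.
W = ΔKE = ½m(v₂² − v₁²) = -0.6190 J.

W ≈ -0.619 J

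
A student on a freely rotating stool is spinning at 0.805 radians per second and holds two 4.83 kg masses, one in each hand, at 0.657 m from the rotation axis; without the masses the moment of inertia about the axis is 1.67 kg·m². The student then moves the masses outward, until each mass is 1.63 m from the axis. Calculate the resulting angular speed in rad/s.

ω₂ ≈ 0.172 rad/s

With no external torque about the axis, L is conserved: I₁ω₁ = I₂ω₂.
I₁ = 1.67 + 2(4.83)(0.657)² = 5.840 kg·m²; I₂ = 1.67 + 2(4.83)(1.63)² = 27.34 kg·m².
ω₂ = I₁ω₁ / I₂ = (5.840)(0.805 rad/s) / (27.34) = 0.1720 rad/s.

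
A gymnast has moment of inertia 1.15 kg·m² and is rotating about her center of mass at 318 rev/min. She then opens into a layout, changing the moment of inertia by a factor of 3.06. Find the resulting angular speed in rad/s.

With no external torque about the axis, L is conserved: I₁ω₁ = I₂ω₂.
I₂ = 3.06 × 1.15 = 3.519 kg·m².
ω₂ = I₁ω₁ / I₂ = (1.150)(318 rpm) / (3.519) = 103.9 rpm = 10.88 rad/s.

ω₂ ≈ 10.9 rad/s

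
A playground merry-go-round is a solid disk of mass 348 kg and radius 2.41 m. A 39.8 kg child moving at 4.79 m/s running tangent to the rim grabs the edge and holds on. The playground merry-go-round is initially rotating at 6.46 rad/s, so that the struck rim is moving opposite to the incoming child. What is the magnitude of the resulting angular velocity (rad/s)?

The axle reaction passes through the axle and exerts no torque about it; angular momentum about the axle is conserved through the impact.
I_p = ½(348)(2.41)² = 1011 kg·m². Taking the sense of the child's angular momentum as positive, L_{child} = m v R = (39.8)(4.79)(2.41) = 459.4 kg·m²/s.
L_i = −I_p ω_p + m v R = −(1011)(6.46) + 459.4 = -6069 kg·m²/s.
After sticking, I_f = I_p + m R² = 1011 + (39.8)(2.41)² = 1242 kg·m².
ω_f = L_i / I_f = -6069 / 1242 = -4.887 rad/s.

|ω_f| ≈ 4.89 rad/s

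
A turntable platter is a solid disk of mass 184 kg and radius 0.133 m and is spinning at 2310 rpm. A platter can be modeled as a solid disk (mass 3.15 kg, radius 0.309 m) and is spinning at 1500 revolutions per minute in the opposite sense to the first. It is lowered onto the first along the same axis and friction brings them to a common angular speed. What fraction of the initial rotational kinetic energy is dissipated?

fraction ≈ 0.221

The coupling torques are internal; angular momentum about the shared axis is conserved.
Moments of inertia: I_A = ½(184)(0.133)² = 1.627 kg·m²; I_B = ½(3.15)(0.309)² = 0.1504 kg·m².
Taking A's sense as positive: L = (1.627)(2310) − (0.1504)(1500) = 3534 kg·m²·rpm.
Combined I = 1.627 + 0.1504 = 1.778 kg·m².
ω_f = L / I = 3534 / 1.778 = 1988 rpm.
KE_i = ½ΣIω² = 49470 J; KE_f = ½(1.778)(208.2)² = 38510 J.
Fraction dissipated = (KE_i − KE_f)/KE_i = 0.2215.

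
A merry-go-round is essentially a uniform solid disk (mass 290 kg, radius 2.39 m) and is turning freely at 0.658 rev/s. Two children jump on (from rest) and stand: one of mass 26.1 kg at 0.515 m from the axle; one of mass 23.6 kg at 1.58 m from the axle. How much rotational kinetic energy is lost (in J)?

energy lost ≈ 521 J

The added mass arrives with no angular momentum about the axle, and any external torque about the axle is negligible, so the system's angular momentum is conserved.
I_p = ½(290)(2.39)² = 828.3 kg·m².
Added inertia Σmr² = (26.1)(0.515)² + (23.6)(1.58)² = 65.84 kg·m²; I_f = 828.3 + 65.84 = 894.1 kg·m².
ω_f = I_p ω_i / I_f = (828.3)(0.658) / 894.1 = 0.6095 rev/s.
KE_i = ½(828.3)(4.134 rad/s)² = 7079 J; KE_f = ½(894.1)(3.830)² = 6557 J.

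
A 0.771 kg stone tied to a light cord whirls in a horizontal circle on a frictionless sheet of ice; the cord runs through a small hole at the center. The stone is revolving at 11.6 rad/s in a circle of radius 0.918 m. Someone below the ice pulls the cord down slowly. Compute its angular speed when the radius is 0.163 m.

ω₂ ≈ 368 rad/s

The constraining force is radial, so m r² ω about the center is conserved.
ω₂ = ω₁ (r₁/r₂)² = (11.6)(0.918/0.163)² = 367.9 rad/s.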